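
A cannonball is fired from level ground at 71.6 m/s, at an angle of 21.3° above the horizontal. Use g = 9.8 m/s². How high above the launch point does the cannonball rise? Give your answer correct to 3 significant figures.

Vertical component of launch velocity: v_y = 71.6 sin 21.3° = 26.01 m/s.
At the highest point the vertical velocity is zero, so v_y² = 2 g h_max.
h_max = (26.01)² / (2 × 9.8) = 676.5 / 19.60 = 34.5 m.

34.5 m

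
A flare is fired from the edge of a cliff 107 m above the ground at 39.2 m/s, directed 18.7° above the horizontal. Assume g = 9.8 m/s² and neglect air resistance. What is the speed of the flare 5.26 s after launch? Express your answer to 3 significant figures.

53.8 m/s

v_x = 39.2 cos 18.7° = 37.13 m/s (constant).
v_y(t) = 39.2 sin 18.7° − g t = 12.57 − 9.8 × 5.26 = -38.98 m/s.
Speed = √(v_x² + v_y²) = √(1379 + 1519) = 53.8 m/s.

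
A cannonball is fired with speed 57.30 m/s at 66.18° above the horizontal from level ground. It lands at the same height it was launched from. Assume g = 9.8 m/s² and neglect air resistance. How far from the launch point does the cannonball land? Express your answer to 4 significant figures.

Components: v_x = 57.30 cos 66.18° = 23.141 m/s, v_y = 57.30 sin 66.18° = 52.419 m/s.
Time of flight (same landing height): t = 2 v_y / g = 2 × 52.419 / 9.8 = 10.698 s.
Range: R = v_x · t = 23.141 × 10.698 = 247.6 m.

247.6 m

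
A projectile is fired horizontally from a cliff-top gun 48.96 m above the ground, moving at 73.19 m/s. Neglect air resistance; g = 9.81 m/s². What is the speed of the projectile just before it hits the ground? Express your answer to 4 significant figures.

79.48 m/s

Fall time: t = √(2 × 48.96 / 9.81) = 3.1594 s.
At impact: v_x = 73.19 m/s (unchanged), v_y = g t = 9.81 × 3.1594 = 30.994 m/s.
Speed = √(v_x² + v_y²) = √(5356.8 + 960.63) = 79.48 m/s.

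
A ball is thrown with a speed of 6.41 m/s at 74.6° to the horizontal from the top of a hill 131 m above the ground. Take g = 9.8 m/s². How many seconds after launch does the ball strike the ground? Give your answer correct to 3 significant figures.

5.84 s

Vertical component: v_y = 6.41 sin 74.6° = 6.180 m/s.
Taking up as positive with launch at y = 131 m, landing at y = 0: 0 = 131 + 6.180 t − ½(9.8) t².
Solving 4.900 t² − 6.180 t − 131 = 0 gives t = [6.180 + √(6.180² + 4·4.900·131)] / 9.800 = 5.84 s.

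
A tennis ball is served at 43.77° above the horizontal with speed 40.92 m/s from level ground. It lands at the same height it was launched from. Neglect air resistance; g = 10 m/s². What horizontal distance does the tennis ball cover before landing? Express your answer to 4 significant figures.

Components: v_x = 40.92 cos 43.77° = 29.549 m/s, v_y = 40.92 sin 43.77° = 28.307 m/s.
Time of flight (same landing height): t = 2 v_y / g = 2 × 28.307 / 10 = 5.6614 s.
Range: R = v_x · t = 29.549 × 5.6614 = 167.3 m.

167.3 m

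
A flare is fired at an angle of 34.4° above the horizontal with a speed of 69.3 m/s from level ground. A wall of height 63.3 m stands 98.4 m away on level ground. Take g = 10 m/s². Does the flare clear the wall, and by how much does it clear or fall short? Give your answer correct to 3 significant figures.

No — it falls 10.7 m short of clearing the wall.

v_x = 69.3 cos 34.4° = 57.18 m/s; v_y0 = 69.3 sin 34.4° = 39.15 m/s.
Time to reach the wall: t = 98.4 / 57.18 = 1.721 s.
Height at that point: y = 39.15×1.721 − 5.000×1.721² = 52.57 m.
That is 63.3 − 52.57 = 10.7 m below the top of the wall, so the flare does not clear it.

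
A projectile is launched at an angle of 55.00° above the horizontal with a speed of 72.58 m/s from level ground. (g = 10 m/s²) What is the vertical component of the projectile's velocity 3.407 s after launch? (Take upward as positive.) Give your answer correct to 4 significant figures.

25.38 m/s

Initial vertical component: v_y0 = 72.58 sin 55.00° = 59.454 m/s.
v_y(t) = v_y0 − g t = 59.454 − 10 × 3.407 = 25.38 m/s.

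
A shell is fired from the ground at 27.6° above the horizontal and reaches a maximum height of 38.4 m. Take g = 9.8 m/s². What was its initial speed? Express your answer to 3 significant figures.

59.2 m/s

At maximum height v_y = 0, so (v₀ sin θ)² = 2 g H.
v₀ sin 27.6° = √(2 × 9.8 × 38.4) = 27.43 m/s.
v₀ = 27.43 / sin 27.6° = 27.43 / 0.4633 = 59.2 m/s.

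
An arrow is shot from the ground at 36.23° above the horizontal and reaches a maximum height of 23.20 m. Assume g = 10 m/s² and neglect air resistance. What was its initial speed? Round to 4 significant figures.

36.45 m/s

At maximum height v_y = 0, so (v₀ sin θ)² = 2 g H.
v₀ sin 36.23° = √(2 × 10 × 23.20) = 21.541 m/s.
v₀ = 21.541 / sin 36.23° = 21.541 / 0.5910 = 36.45 m/s.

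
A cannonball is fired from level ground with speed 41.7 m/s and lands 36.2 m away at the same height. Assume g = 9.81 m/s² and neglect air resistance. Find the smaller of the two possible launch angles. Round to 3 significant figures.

5.89°

Level-ground range: R = v₀² sin(2θ)/g ⇒ sin 2θ = R g / v₀² = 36.2×9.81/41.7² = 0.2042.
2θ = arcsin(0.2042) = 11.78° or 180° − 11.78° = 168.22°.
So θ = 5.89° or θ = 84.1°.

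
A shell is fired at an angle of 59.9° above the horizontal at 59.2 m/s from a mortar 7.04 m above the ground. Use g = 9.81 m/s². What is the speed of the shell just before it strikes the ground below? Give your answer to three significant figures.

v_x = 59.2 cos 59.9° = 29.69 m/s is unchanged throughout.
For the vertical component, v_y² = v_y0² + 2 g h = (51.22)² + 2×9.81×7.04 = 2762, so |v_y| = 52.55 m/s.
Impact speed = √(v_x² + v_y²) = √(881.5 + 2762) = 60.4 m/s.

60.4 m/s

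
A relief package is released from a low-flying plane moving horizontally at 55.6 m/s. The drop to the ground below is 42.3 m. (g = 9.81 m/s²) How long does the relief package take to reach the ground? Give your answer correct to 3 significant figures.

The horizontal speed doesn't affect the fall. With v_y0 = 0, h = ½ g t².
t = √(2 × 42.3 / 9.81) = √8.624 = 2.94 s.

2.94 s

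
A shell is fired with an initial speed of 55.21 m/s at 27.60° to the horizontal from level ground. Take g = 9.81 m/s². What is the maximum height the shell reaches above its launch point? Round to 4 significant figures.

33.35 m

Vertical component of launch velocity: v_y = 55.21 sin 27.60° = 25.579 m/s.
At the highest point the vertical velocity is zero, so v_y² = 2 g h_max.
h_max = (25.579)² / (2 × 9.81) = 654.29 / 19.62 = 33.35 m.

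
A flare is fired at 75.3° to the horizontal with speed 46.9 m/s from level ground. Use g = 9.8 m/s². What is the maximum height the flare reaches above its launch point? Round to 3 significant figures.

105 m

Vertical component of launch velocity: v_y = 46.9 sin 75.3° = 45.36 m/s.
At the highest point the vertical velocity is zero, so v_y² = 2 g h_max.
h_max = (45.36)² / (2 × 9.8) = 2058 / 19.60 = 105 m.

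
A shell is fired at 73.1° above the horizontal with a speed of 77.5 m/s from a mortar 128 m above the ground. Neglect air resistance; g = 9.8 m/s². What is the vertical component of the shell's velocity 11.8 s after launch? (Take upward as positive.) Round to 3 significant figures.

-41.5 m/s

Initial vertical component: v_y0 = 77.5 sin 73.1° = 74.15 m/s.
v_y(t) = v_y0 − g t = 74.15 − 9.8 × 11.8 = -41.5 m/s.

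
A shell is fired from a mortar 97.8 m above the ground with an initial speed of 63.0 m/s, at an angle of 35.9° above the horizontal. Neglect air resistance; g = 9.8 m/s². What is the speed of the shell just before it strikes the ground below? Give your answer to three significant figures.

v_x = 63.0 cos 35.9° = 51.03 m/s is unchanged throughout.
For the vertical component, v_y² = v_y0² + 2 g h = (36.94)² + 2×9.8×97.8 = 3281, so |v_y| = 57.28 m/s.
Impact speed = √(v_x² + v_y²) = √(2604 + 3281) = 76.7 m/s.

76.7 m/s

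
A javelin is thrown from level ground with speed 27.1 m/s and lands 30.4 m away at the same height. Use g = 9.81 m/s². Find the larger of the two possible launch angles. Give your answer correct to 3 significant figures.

78.0°

Level-ground range: R = v₀² sin(2θ)/g ⇒ sin 2θ = R g / v₀² = 30.4×9.81/27.1² = 0.4061.
2θ = arcsin(0.4061) = 23.96° or 180° − 23.96° = 156.04°.
So θ = 12.0° or θ = 78.0°.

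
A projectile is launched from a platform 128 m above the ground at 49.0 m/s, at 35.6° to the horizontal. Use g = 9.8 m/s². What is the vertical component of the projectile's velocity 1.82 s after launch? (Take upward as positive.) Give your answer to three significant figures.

Initial vertical component: v_y0 = 49.0 sin 35.6° = 28.52 m/s.
v_y(t) = v_y0 − g t = 28.52 − 9.8 × 1.82 = 10.7 m/s.

10.7 m/s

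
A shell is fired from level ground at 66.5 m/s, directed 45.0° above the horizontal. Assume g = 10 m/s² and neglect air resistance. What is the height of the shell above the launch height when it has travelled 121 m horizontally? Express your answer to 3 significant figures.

87.9 m

v_x = 66.5 cos 45.0° = 47.02 m/s, v_y0 = 66.5 sin 45.0° = 47.02 m/s.
Time to reach x = 121 m: t = x / v_x = 121 / 47.02 = 2.573 s.
y = v_y0 t − ½ g t² = 47.02×2.573 − 5.000×2.573² = 87.9 m.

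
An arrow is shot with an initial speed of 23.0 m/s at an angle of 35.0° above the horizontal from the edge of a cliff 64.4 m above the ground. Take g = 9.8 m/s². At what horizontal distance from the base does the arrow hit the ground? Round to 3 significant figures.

Components: v_x = 23.0 cos 35.0° = 18.84 m/s, v_y = 23.0 sin 35.0° = 13.19 m/s.
Vertical: 0 = 64.4 + 13.19 t − ½(9.8) t² ⇒ 4.900 t² − 13.19 t − 64.4 = 0.
t = [13.19 + √(174.0 + 1262)] / 9.800 = 5.213 s.
Horizontal: R = v_x · t = 18.84 × 5.213 = 98.2 m.

98.2 m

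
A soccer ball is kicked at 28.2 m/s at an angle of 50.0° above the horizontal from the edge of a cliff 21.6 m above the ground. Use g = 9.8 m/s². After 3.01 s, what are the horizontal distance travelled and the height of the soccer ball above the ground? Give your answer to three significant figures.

v_x = 28.2 cos 50.0° = 18.13 m/s; v_y0 = 28.2 sin 50.0° = 21.60 m/s.
x = v_x t = 18.13 × 3.01 = 54.6 m.
y = 21.6 + v_y0 t − ½ g t² = 42.2 m.

x = 54.6 m, y = 42.2 m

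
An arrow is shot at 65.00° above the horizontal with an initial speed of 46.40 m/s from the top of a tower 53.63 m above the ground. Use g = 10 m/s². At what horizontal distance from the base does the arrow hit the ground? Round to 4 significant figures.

187.0 m

Components: v_x = 46.40 cos 65.00° = 19.609 m/s, v_y = 46.40 sin 65.00° = 42.053 m/s.
Vertical: 0 = 53.63 + 42.053 t − ½(10) t² ⇒ 5.000 t² − 42.053 t − 53.63 = 0.
t = [42.053 + √(1768.5 + 1072.6)] / 10.00 = 9.5355 s.
Horizontal: R = v_x · t = 19.609 × 9.5355 = 187.0 m.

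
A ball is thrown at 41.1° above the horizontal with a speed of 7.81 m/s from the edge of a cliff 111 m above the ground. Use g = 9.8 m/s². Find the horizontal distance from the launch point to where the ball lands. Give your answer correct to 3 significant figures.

Components: v_x = 7.81 cos 41.1° = 5.885 m/s, v_y = 7.81 sin 41.1° = 5.134 m/s.
Vertical: 0 = 111 + 5.134 t − ½(9.8) t² ⇒ 4.900 t² − 5.134 t − 111 = 0.
t = [5.134 + √(26.36 + 2176)] / 9.800 = 5.313 s.
Horizontal: R = v_x · t = 5.885 × 5.313 = 31.3 m.

31.3 m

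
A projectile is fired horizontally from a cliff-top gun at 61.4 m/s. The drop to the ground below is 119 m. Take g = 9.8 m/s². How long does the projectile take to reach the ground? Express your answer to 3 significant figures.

4.93 s

The horizontal speed doesn't affect the fall. With v_y0 = 0, h = ½ g t².
t = √(2 × 119 / 9.8) = √24.29 = 4.93 s.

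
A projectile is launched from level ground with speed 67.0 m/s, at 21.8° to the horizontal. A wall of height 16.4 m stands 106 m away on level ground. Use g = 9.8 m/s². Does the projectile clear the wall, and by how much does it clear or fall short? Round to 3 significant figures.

v_x = 67.0 cos 21.8° = 62.21 m/s; v_y0 = 67.0 sin 21.8° = 24.88 m/s.
Time to reach the wall: t = 106 / 62.21 = 1.704 s.
Height at that point: y = 24.88×1.704 − 4.900×1.704² = 28.17 m.
That is 28.17 − 16.4 = 11.8 m above the top of the wall, so the projectile clears it.

Yes — it clears the wall by 11.8 m.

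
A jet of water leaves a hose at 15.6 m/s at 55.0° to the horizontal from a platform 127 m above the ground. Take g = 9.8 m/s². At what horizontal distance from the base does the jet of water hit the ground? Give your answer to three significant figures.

58.7 m

Components: v_x = 15.6 cos 55.0° = 8.948 m/s, v_y = 15.6 sin 55.0° = 12.78 m/s.
Vertical: 0 = 127 + 12.78 t − ½(9.8) t² ⇒ 4.900 t² − 12.78 t − 127 = 0.
t = [12.78 + √(163.3 + 2489)] / 9.800 = 6.559 s.
Horizontal: R = v_x · t = 8.948 × 6.559 = 58.7 m.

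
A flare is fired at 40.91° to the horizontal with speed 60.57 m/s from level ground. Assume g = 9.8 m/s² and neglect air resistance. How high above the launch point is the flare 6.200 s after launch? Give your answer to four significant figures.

57.57 m

v_y0 = 60.57 sin 40.91° = 39.666 m/s.
y(t) = v_y0 t − ½ g t² = 39.666×6.200 − 4.900×6.200² = 57.57 m.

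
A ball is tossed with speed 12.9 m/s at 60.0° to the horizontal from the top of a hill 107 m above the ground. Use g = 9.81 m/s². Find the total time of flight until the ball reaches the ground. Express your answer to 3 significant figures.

5.95 s

Vertical component: v_y = 12.9 sin 60.0° = 11.17 m/s.
Taking up as positive with launch at y = 107 m, landing at y = 0: 0 = 107 + 11.17 t − ½(9.81) t².
Solving 4.905 t² − 11.17 t − 107 = 0 gives t = [11.17 + √(11.17² + 4·4.905·107)] / 9.810 = 5.95 s.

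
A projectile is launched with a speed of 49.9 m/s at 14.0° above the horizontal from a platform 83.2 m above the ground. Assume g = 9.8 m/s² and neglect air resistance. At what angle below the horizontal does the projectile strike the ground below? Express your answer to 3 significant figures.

41.0°

v_x = 49.9 cos 14.0° = 48.42 m/s.
At impact |v_y| = √(v_y0² + 2 g h) = √(12.07² + 2×9.8×83.2) = 42.15 m/s.
Angle below horizontal = arctan(|v_y| / v_x) = arctan(42.15 / 48.42) = 41.0°.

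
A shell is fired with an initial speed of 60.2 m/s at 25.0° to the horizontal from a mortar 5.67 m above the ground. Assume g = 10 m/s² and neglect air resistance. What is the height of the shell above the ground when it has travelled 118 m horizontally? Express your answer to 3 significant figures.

v_x = 60.2 cos 25.0° = 54.56 m/s, v_y0 = 60.2 sin 25.0° = 25.44 m/s.
Time to reach x = 118 m: t = x / v_x = 118 / 54.56 = 2.163 s.
y = 5.67 + v_y0 t − ½ g t² = 5.67 + 25.44×2.163 − 5.000×2.163² = 37.3 m.

37.3 m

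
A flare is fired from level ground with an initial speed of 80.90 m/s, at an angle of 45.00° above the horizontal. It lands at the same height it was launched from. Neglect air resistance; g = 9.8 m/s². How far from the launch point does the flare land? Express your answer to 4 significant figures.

Components: v_x = 80.90 cos 45.00° = 57.205 m/s, v_y = 80.90 sin 45.00° = 57.205 m/s.
Time of flight (same landing height): t = 2 v_y / g = 2 × 57.205 / 9.8 = 11.674 s.
Range: R = v_x · t = 57.205 × 11.674 = 667.8 m.

667.8 m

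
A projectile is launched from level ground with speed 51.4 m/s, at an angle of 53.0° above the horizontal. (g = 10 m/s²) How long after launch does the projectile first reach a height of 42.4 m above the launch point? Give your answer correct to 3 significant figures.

v_y0 = 51.4 sin 53.0° = 41.05 m/s.
Set y = v_y0 t − ½ g t² = 42.4: 5.000 t² − 41.05 t + 42.4 = 0.
t = [41.05 ± √(1685 − 848.0)] / 10 = (41.05 ± 28.93) / 10, giving t = 1.21 s or t = 7.00 s.
The projectile is on the way up at the first time, so t = 1.21 s.

1.21 s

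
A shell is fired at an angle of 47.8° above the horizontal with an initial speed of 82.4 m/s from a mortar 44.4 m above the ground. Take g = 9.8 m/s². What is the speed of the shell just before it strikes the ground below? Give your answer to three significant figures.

87.5 m/s

v_x = 82.4 cos 47.8° = 55.35 m/s is unchanged throughout.
For the vertical component, v_y² = v_y0² + 2 g h = (61.04)² + 2×9.8×44.4 = 4596, so |v_y| = 67.79 m/s.
Impact speed = √(v_x² + v_y²) = √(3064 + 4596) = 87.5 m/s.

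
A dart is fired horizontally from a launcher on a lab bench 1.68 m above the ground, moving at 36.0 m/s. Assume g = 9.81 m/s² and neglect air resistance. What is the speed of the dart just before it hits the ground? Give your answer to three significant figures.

36.5 m/s

Fall time: t = √(2 × 1.68 / 9.81) = 0.5852 s.
At impact: v_x = 36.0 m/s (unchanged), v_y = g t = 9.81 × 0.5852 = 5.741 m/s.
Speed = √(v_x² + v_y²) = √(1296 + 32.96) = 36.5 m/s.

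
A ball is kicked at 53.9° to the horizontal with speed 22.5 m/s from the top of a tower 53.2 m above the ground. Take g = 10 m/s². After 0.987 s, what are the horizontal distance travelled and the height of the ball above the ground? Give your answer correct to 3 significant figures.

v_x = 22.5 cos 53.9° = 13.26 m/s; v_y0 = 22.5 sin 53.9° = 18.18 m/s.
x = v_x t = 13.26 × 0.987 = 13.1 m.
y = 53.2 + v_y0 t − ½ g t² = 66.3 m.

x = 13.1 m, y = 66.3 m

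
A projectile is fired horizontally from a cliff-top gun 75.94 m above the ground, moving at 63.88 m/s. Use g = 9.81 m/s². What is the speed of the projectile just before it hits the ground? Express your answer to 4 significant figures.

Fall time: t = √(2 × 75.94 / 9.81) = 3.9347 s.
At impact: v_x = 63.88 m/s (unchanged), v_y = g t = 9.81 × 3.9347 = 38.599 m/s.
Speed = √(v_x² + v_y²) = √(4080.7 + 1489.9) = 74.64 m/s.

74.64 m/s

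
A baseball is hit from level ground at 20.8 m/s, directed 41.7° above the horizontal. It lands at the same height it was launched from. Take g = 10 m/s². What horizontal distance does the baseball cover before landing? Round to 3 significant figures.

For level ground, R = v₀² sin(2θ) / g.
sin(2 × 41.7°) = sin 83.40° = 0.9934.
R = (20.8)² × 0.9934 / 10 = 43.0 m.

43.0 m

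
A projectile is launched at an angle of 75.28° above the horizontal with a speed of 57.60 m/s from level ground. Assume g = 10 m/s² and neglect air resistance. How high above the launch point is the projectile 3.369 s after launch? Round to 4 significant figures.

130.9 m

v_y0 = 57.60 sin 75.28° = 55.710 m/s.
y(t) = v_y0 t − ½ g t² = 55.710×3.369 − 5.000×3.369² = 130.9 m.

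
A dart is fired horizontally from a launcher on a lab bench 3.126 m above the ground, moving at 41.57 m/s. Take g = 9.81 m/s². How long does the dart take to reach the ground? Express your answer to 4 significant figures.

The horizontal speed doesn't affect the fall. With v_y0 = 0, h = ½ g t².
t = √(2 × 3.126 / 9.81) = √0.63731 = 0.7983 s.

0.7983 s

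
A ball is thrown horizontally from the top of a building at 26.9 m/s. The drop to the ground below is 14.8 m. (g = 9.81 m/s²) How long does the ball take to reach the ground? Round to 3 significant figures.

The horizontal speed doesn't affect the fall. With v_y0 = 0, h = ½ g t².
t = √(2 × 14.8 / 9.81) = √3.017 = 1.74 s.

1.74 s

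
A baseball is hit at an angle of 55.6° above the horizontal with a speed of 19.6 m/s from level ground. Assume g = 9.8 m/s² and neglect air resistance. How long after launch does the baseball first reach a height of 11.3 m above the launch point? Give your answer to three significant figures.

v_y0 = 19.6 sin 55.6° = 16.17 m/s.
Set y = v_y0 t − ½ g t² = 11.3: 4.900 t² − 16.17 t + 11.3 = 0.
t = [16.17 ± √(261.5 − 221.5)] / 9.8 = (16.17 ± 6.325) / 9.8, giving t = 1.00 s or t = 2.30 s.
The baseball is on the way up at the first time, so t = 1.00 s.

1.00 s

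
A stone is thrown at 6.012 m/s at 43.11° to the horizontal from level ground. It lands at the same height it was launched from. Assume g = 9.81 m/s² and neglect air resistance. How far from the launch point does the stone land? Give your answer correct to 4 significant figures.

3.676 m

Components: v_x = 6.012 cos 43.11° = 4.3890 m/s, v_y = 6.012 sin 43.11° = 4.1086 m/s.
Time of flight (same landing height): t = 2 v_y / g = 2 × 4.1086 / 9.81 = 0.83764 s.
Range: R = v_x · t = 4.3890 × 0.83764 = 3.676 m.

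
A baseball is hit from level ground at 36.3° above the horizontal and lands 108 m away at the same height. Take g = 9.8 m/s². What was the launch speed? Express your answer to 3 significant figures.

33.3 m/s

On level ground, R = v₀² sin(2θ) / g, so v₀ = √(R g / sin 2θ).
sin(2 × 36.3°) = 0.9542.
v₀ = √(108 × 9.8 / 0.9542) = √1109 = 33.3 m/s.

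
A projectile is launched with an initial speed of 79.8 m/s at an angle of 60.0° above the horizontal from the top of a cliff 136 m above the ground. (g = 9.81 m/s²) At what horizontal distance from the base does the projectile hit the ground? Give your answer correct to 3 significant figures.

632 m

Components: v_x = 79.8 cos 60.0° = 39.90 m/s, v_y = 79.8 sin 60.0° = 69.11 m/s.
Vertical: 0 = 136 + 69.11 t − ½(9.81) t² ⇒ 4.905 t² − 69.11 t − 136 = 0.
t = [69.11 + √(4776 + 2668)] / 9.810 = 15.84 s.
Horizontal: R = v_x · t = 39.90 × 15.84 = 632 m.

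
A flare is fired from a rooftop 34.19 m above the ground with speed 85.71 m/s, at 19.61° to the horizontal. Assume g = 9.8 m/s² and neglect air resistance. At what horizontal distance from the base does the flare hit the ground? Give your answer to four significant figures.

Components: v_x = 85.71 cos 19.61° = 80.739 m/s, v_y = 85.71 sin 19.61° = 28.766 m/s.
Vertical: 0 = 34.19 + 28.766 t − ½(9.8) t² ⇒ 4.900 t² − 28.766 t − 34.19 = 0.
t = [28.766 + √(827.48 + 670.12)] / 9.800 = 6.8842 s.
Horizontal: R = v_x · t = 80.739 × 6.8842 = 555.8 m.

555.8 m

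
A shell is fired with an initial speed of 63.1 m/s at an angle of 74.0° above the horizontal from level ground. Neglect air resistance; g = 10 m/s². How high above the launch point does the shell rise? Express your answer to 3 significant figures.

184 m

Vertical component of launch velocity: v_y = 63.1 sin 74.0° = 60.66 m/s.
At the highest point the vertical velocity is zero, so v_y² = 2 g h_max.
h_max = (60.66)² / (2 × 10) = 3680 / 20.00 = 184 m.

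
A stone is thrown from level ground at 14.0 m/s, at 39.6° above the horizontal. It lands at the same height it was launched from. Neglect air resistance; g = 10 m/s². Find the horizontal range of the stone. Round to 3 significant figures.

Components: v_x = 14.0 cos 39.6° = 10.79 m/s, v_y = 14.0 sin 39.6° = 8.924 m/s.
Time of flight (same landing height): t = 2 v_y / g = 2 × 8.924 / 10 = 1.785 s.
Range: R = v_x · t = 10.79 × 1.785 = 19.3 m.

19.3 m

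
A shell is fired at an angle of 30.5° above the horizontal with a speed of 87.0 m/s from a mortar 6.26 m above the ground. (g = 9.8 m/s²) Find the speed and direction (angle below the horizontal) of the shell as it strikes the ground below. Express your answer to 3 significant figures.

v_x = 87.0 cos 30.5° = 74.96 m/s (constant).
|v_y| at impact = √((44.16)² + 2×9.8×6.26) = 45.53 m/s.
Speed = √(74.96² + 45.53²) = 87.7 m/s; angle = arctan(45.53/74.96) = 31.3° below horizontal.

87.7 m/s at 31.3° below the horizontal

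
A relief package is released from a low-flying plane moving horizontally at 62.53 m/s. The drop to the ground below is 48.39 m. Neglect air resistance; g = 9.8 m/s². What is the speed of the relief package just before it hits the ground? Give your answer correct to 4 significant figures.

Fall time: t = √(2 × 48.39 / 9.8) = 3.1425 s.
At impact: v_x = 62.53 m/s (unchanged), v_y = g t = 9.8 × 3.1425 = 30.797 m/s.
Speed = √(v_x² + v_y²) = √(3910.0 + 948.46) = 69.70 m/s.

69.70 m/s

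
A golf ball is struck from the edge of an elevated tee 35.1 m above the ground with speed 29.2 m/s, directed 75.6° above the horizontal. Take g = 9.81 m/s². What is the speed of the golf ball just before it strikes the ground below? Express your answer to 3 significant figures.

v_x = 29.2 cos 75.6° = 7.262 m/s is unchanged throughout.
For the vertical component, v_y² = v_y0² + 2 g h = (28.28)² + 2×9.81×35.1 = 1488, so |v_y| = 38.57 m/s.
Impact speed = √(v_x² + v_y²) = √(52.74 + 1488) = 39.3 m/s.

39.3 m/s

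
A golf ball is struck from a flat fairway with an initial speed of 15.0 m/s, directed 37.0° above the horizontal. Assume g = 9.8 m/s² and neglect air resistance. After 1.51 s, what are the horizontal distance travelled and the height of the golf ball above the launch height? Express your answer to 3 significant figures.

x = 18.1 m, y = 2.46 m

v_x = 15.0 cos 37.0° = 11.98 m/s; v_y0 = 15.0 sin 37.0° = 9.027 m/s.
x = v_x t = 11.98 × 1.51 = 18.1 m.
y = v_y0 t − ½ g t² = 9.027×1.51 − 4.900×1.51² = 2.46 m.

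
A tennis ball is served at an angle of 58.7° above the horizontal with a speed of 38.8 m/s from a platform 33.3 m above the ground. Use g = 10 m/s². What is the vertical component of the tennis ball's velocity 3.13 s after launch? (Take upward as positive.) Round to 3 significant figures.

Initial vertical component: v_y0 = 38.8 sin 58.7° = 33.15 m/s.
v_y(t) = v_y0 − g t = 33.15 − 10 × 3.13 = 1.85 m/s.

1.85 m/s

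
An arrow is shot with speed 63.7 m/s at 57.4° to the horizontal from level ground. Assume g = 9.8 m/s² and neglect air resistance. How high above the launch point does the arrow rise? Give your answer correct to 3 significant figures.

Vertical component of launch velocity: v_y = 63.7 sin 57.4° = 53.66 m/s.
At the highest point the vertical velocity is zero, so v_y² = 2 g h_max.
h_max = (53.66)² / (2 × 9.8) = 2879 / 19.60 = 147 m.

147 m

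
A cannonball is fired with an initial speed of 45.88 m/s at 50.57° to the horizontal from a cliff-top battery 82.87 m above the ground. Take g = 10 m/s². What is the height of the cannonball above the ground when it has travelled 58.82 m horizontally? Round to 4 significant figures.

134.0 m

v_x = 45.88 cos 50.57° = 29.140 m/s, v_y0 = 45.88 sin 50.57° = 35.438 m/s.
Time to reach x = 58.82 m: t = x / v_x = 58.82 / 29.140 = 2.0185 s.
y = 82.87 + v_y0 t − ½ g t² = 82.87 + 35.438×2.0185 − 5.000×2.0185² = 134.0 m.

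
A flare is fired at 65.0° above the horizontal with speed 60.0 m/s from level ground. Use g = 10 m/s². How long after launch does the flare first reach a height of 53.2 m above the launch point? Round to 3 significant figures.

1.09 s

v_y0 = 60.0 sin 65.0° = 54.38 m/s.
Set y = v_y0 t − ½ g t² = 53.2: 5.000 t² − 54.38 t + 53.2 = 0.
t = [54.38 ± √(2957 − 1064)] / 10 = (54.38 ± 43.51) / 10, giving t = 1.09 s or t = 9.79 s.
The flare is on the way up at the first time, so t = 1.09 s.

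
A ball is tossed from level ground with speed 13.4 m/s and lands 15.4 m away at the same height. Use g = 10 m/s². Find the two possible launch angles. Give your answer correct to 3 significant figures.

29.5° and 60.5°

Level-ground range: R = v₀² sin(2θ)/g ⇒ sin 2θ = R g / v₀² = 15.4×10/13.4² = 0.8577.
2θ = arcsin(0.8577) = 59.06° or 180° − 59.06° = 120.94°.
So θ = 29.5° or θ = 60.5°.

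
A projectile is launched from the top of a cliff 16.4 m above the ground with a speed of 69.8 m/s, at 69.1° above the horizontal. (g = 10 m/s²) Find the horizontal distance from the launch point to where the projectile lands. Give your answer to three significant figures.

Components: v_x = 69.8 cos 69.1° = 24.90 m/s, v_y = 69.8 sin 69.1° = 65.21 m/s.
Vertical: 0 = 16.4 + 65.21 t − ½(10) t² ⇒ 5.000 t² − 65.21 t − 16.4 = 0.
t = [65.21 + √(4252 + 328.0)] / 10.00 = 13.29 s.
Horizontal: R = v_x · t = 24.90 × 13.29 = 331 m.

331 m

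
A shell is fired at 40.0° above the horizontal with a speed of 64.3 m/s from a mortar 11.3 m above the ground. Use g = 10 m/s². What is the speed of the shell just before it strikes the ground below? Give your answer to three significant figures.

66.0 m/s

v_x = 64.3 cos 40.0° = 49.26 m/s is unchanged throughout.
For the vertical component, v_y² = v_y0² + 2 g h = (41.33)² + 2×10×11.3 = 1934, so |v_y| = 43.98 m/s.
Impact speed = √(v_x² + v_y²) = √(2427 + 1934) = 66.0 m/s.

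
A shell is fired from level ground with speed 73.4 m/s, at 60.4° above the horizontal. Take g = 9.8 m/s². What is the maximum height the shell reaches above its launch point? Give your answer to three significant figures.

Vertical component of launch velocity: v_y = 73.4 sin 60.4° = 63.82 m/s.
At the highest point the vertical velocity is zero, so v_y² = 2 g h_max.
h_max = (63.82)² / (2 × 9.8) = 4073 / 19.60 = 208 m.

208 m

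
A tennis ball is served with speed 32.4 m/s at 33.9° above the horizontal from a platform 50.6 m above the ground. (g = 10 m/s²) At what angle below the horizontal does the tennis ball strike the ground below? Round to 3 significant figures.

53.7°

v_x = 32.4 cos 33.9° = 26.89 m/s.
At impact |v_y| = √(v_y0² + 2 g h) = √(18.07² + 2×10×50.6) = 36.59 m/s.
Angle below horizontal = arctan(|v_y| / v_x) = arctan(36.59 / 26.89) = 53.7°.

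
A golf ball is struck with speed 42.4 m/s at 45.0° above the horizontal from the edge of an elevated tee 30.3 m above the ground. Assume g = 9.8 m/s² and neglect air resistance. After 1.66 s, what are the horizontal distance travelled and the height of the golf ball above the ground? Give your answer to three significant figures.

x = 49.8 m, y = 66.6 m

v_x = 42.4 cos 45.0° = 29.98 m/s; v_y0 = 42.4 sin 45.0° = 29.98 m/s.
x = v_x t = 29.98 × 1.66 = 49.8 m.
y = 30.3 + v_y0 t − ½ g t² = 66.6 m.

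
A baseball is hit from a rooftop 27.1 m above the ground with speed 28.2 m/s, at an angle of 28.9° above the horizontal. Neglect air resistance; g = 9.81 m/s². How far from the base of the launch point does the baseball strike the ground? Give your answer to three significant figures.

Components: v_x = 28.2 cos 28.9° = 24.69 m/s, v_y = 28.2 sin 28.9° = 13.63 m/s.
Vertical: 0 = 27.1 + 13.63 t − ½(9.81) t² ⇒ 4.905 t² − 13.63 t − 27.1 = 0.
t = [13.63 + √(185.8 + 531.7)] / 9.810 = 4.120 s.
Horizontal: R = v_x · t = 24.69 × 4.120 = 102 m.

102 m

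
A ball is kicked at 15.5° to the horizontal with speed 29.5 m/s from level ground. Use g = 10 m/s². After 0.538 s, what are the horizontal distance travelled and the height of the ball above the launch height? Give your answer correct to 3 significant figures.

v_x = 29.5 cos 15.5° = 28.43 m/s; v_y0 = 29.5 sin 15.5° = 7.884 m/s.
x = v_x t = 28.43 × 0.538 = 15.3 m.
y = v_y0 t − ½ g t² = 7.884×0.538 − 5.000×0.538² = 2.79 m.

x = 15.3 m, y = 2.79 m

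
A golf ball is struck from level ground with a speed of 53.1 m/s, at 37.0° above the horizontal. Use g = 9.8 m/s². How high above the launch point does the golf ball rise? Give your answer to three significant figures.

Vertical component of launch velocity: v_y = 53.1 sin 37.0° = 31.96 m/s.
At the highest point the vertical velocity is zero, so v_y² = 2 g h_max.
h_max = (31.96)² / (2 × 9.8) = 1021 / 19.60 = 52.1 m.

52.1 m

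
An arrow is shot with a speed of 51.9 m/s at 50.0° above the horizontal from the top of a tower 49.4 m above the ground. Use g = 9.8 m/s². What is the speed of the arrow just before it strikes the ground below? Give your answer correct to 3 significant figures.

60.5 m/s

v_x = 51.9 cos 50.0° = 33.36 m/s is unchanged throughout.
For the vertical component, v_y² = v_y0² + 2 g h = (39.76)² + 2×9.8×49.4 = 2549, so |v_y| = 50.49 m/s.
Impact speed = √(v_x² + v_y²) = √(1113 + 2549) = 60.5 m/s.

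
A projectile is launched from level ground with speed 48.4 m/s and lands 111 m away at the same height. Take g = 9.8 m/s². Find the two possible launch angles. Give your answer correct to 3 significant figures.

Level-ground range: R = v₀² sin(2θ)/g ⇒ sin 2θ = R g / v₀² = 111×9.8/48.4² = 0.4644.
2θ = arcsin(0.4644) = 27.67° or 180° − 27.67° = 152.33°.
So θ = 13.8° or θ = 76.2°.

13.8° and 76.2°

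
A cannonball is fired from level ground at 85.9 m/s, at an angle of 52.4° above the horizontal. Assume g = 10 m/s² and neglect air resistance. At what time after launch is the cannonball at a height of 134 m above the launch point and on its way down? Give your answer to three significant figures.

11.2 s

v_y0 = 85.9 sin 52.4° = 68.06 m/s.
Set y = v_y0 t − ½ g t² = 134: 5.000 t² − 68.06 t + 134 = 0.
t = [68.06 ± √(4632 − 2680)] / 10 = (68.06 ± 44.18) / 10, giving t = 2.39 s or t = 11.2 s.
On the way down corresponds to the larger root: t = 11.2 s.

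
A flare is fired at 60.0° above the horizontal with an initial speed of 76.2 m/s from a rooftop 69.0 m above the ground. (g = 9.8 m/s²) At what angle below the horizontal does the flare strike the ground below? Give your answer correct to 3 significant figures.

63.2°

v_x = 76.2 cos 60.0° = 38.10 m/s.
At impact |v_y| = √(v_y0² + 2 g h) = √(65.99² + 2×9.8×69.0) = 75.55 m/s.
Angle below horizontal = arctan(|v_y| / v_x) = arctan(75.55 / 38.10) = 63.2°.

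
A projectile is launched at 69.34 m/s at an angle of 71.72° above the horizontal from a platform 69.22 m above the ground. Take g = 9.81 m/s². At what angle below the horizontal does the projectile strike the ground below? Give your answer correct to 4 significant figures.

73.92°

v_x = 69.34 cos 71.72° = 21.749 m/s.
At impact |v_y| = √(v_y0² + 2 g h) = √(65.841² + 2×9.81×69.22) = 75.453 m/s.
Angle below horizontal = arctan(|v_y| / v_x) = arctan(75.453 / 21.749) = 73.92°.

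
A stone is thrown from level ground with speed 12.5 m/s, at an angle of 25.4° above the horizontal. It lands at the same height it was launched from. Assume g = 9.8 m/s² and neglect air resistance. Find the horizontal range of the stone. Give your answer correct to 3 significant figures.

For level ground, R = v₀² sin(2θ) / g.
sin(2 × 25.4°) = sin 50.80° = 0.7749.
R = (12.5)² × 0.7749 / 9.8 = 12.4 m.

12.4 m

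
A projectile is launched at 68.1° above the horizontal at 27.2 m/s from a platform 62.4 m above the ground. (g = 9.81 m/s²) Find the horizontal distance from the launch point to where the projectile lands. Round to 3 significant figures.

70.7 m

Components: v_x = 27.2 cos 68.1° = 10.15 m/s, v_y = 27.2 sin 68.1° = 25.24 m/s.
Vertical: 0 = 62.4 + 25.24 t − ½(9.81) t² ⇒ 4.905 t² − 25.24 t − 62.4 = 0.
t = [25.24 + √(637.1 + 1224)] / 9.810 = 6.970 s.
Horizontal: R = v_x · t = 10.15 × 6.970 = 70.7 m.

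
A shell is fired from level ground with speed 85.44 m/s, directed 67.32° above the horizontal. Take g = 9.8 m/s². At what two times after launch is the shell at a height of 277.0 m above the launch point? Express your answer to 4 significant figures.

5.184 s and 10.90 s

v_y0 = 85.44 sin 67.32° = 78.833 m/s.
Set y = v_y0 t − ½ g t² = 277.0: 4.900 t² − 78.833 t + 277.0 = 0.
t = [78.833 ± √(6214.6 − 5429.2)] / 9.8 = (78.833 ± 28.025) / 9.8, giving t = 5.184 s or t = 10.90 s.
So the shell is at 277.0 m at t = 5.184 s (rising) and t = 10.90 s (falling).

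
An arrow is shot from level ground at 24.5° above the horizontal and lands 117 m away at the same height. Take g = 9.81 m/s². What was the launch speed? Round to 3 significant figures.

On level ground, R = v₀² sin(2θ) / g, so v₀ = √(R g / sin 2θ).
sin(2 × 24.5°) = 0.7547.
v₀ = √(117 × 9.81 / 0.7547) = √1521 = 39.0 m/s.

39.0 m/s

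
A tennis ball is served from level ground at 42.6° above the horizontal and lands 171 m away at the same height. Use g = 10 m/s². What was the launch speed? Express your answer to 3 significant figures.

On level ground, R = v₀² sin(2θ) / g, so v₀ = √(R g / sin 2θ).
sin(2 × 42.6°) = 0.9965.
v₀ = √(171 × 10 / 0.9965) = √1716 = 41.4 m/s.

41.4 m/s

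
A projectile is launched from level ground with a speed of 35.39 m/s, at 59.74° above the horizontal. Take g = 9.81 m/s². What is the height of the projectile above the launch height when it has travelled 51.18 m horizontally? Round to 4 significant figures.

47.33 m

v_x = 35.39 cos 59.74° = 17.834 m/s, v_y0 = 35.39 sin 59.74° = 30.568 m/s.
Time to reach x = 51.18 m: t = x / v_x = 51.18 / 17.834 = 2.8698 s.
y = v_y0 t − ½ g t² = 30.568×2.8698 − 4.905×2.8698² = 47.33 m.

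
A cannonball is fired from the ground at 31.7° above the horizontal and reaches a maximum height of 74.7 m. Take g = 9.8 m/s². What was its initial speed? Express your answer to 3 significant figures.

72.8 m/s

At maximum height v_y = 0, so (v₀ sin θ)² = 2 g H.
v₀ sin 31.7° = √(2 × 9.8 × 74.7) = 38.26 m/s.
v₀ = 38.26 / sin 31.7° = 38.26 / 0.5255 = 72.8 m/s.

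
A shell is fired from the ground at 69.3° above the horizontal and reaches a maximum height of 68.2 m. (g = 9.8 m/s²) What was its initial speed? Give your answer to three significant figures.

39.1 m/s

At maximum height v_y = 0, so (v₀ sin θ)² = 2 g H.
v₀ sin 69.3° = √(2 × 9.8 × 68.2) = 36.56 m/s.
v₀ = 36.56 / sin 69.3° = 36.56 / 0.9354 = 39.1 m/s.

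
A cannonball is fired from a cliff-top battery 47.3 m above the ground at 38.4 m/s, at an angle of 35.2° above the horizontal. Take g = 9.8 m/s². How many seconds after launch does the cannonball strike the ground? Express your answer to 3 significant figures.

Vertical component: v_y = 38.4 sin 35.2° = 22.14 m/s.
Taking up as positive with launch at y = 47.3 m, landing at y = 0: 0 = 47.3 + 22.14 t − ½(9.8) t².
Solving 4.900 t² − 22.14 t − 47.3 = 0 gives t = [22.14 + √(22.14² + 4·4.900·47.3)] / 9.800 = 6.10 s.

6.10 s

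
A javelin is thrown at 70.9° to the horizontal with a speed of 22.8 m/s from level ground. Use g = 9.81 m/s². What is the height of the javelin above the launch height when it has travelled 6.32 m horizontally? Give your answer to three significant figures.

v_x = 22.8 cos 70.9° = 7.461 m/s, v_y0 = 22.8 sin 70.9° = 21.54 m/s.
Time to reach x = 6.32 m: t = x / v_x = 6.32 / 7.461 = 0.8471 s.
y = v_y0 t − ½ g t² = 21.54×0.8471 − 4.905×0.8471² = 14.7 m.

14.7 m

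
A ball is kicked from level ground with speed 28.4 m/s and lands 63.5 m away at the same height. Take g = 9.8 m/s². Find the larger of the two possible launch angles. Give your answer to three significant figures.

Level-ground range: R = v₀² sin(2θ)/g ⇒ sin 2θ = R g / v₀² = 63.5×9.8/28.4² = 0.7715.
2θ = arcsin(0.7715) = 50.49° or 180° − 50.49° = 129.51°.
So θ = 25.2° or θ = 64.8°.

64.8°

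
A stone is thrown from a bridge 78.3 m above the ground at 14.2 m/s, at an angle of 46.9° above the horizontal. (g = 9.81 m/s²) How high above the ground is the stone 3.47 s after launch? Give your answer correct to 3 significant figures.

v_y0 = 14.2 sin 46.9° = 10.37 m/s.
y(t) = 78.3 + v_y0 t − ½ g t² = 78.3 + 10.37×3.47 − ½×9.81×3.47² = 55.2 m.

55.2 m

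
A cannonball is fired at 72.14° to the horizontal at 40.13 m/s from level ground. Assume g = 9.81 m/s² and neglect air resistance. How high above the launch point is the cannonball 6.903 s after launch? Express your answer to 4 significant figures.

v_y0 = 40.13 sin 72.14° = 38.196 m/s.
y(t) = v_y0 t − ½ g t² = 38.196×6.903 − 4.905×6.903² = 29.94 m.

29.94 m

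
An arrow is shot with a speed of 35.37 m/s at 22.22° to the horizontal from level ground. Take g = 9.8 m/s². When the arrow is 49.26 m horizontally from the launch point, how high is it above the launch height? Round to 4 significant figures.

9.033 m

v_x = 35.37 cos 22.22° = 32.743 m/s, v_y0 = 35.37 sin 22.22° = 13.376 m/s.
Time to reach x = 49.26 m: t = x / v_x = 49.26 / 32.743 = 1.5044 s.
y = v_y0 t − ½ g t² = 13.376×1.5044 − 4.900×1.5044² = 9.033 m.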